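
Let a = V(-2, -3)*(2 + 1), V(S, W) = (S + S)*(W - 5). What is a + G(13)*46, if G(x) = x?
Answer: 694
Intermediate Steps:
V(S, W) = 2*S*(-5 + W) (V(S, W) = (2*S)*(-5 + W) = 2*S*(-5 + W))
a = 96 (a = (2*(-2)*(-5 - 3))*(2 + 1) = (2*(-2)*(-8))*3 = 32*3 = 96)
a + G(13)*46 = 96 + 13*46 = 96 + 598 = 694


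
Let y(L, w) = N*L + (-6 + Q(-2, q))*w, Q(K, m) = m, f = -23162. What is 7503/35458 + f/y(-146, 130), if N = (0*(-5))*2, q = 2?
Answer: 206294939/4609540 ≈ 44.754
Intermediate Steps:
N = 0 (N = 0*2 = 0)
y(L, w) = -4*w (y(L, w) = 0*L + (-6 + 2)*w = 0 - 4*w = -4*w)
7503/35458 + f/y(-146, 130) = 7503/35458 - 23162/((-4*130)) = 7503*(1/35458) - 23162/(-520) = 7503/35458 - 23162*(-1/520) = 7503/35458 + 11581/260 = 206294939/4609540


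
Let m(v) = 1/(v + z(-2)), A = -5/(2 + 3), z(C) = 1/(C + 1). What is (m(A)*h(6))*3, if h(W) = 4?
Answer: -6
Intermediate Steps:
z(C) = 1/(1 + C)
A = -1 (A = -5/5 = -5*⅕ = -1)
m(v) = 1/(-1 + v) (m(v) = 1/(v + 1/(1 - 2)) = 1/(v + 1/(-1)) = 1/(v - 1) = 1/(-1 + v))
(m(A)*h(6))*3 = (4/(-1 - 1))*3 = (4/(-2))*3 = -½*4*3 = -2*3 = -6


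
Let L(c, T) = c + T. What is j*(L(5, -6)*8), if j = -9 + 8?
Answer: 8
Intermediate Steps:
L(c, T) = T + c
j = -1
j*(L(5, -6)*8) = -(-6 + 5)*8 = -(-1)*8 = -1*(-8) = 8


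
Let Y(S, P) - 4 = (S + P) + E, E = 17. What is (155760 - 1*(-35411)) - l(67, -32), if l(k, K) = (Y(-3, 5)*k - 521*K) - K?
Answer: 172926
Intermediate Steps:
Y(S, P) = 21 + P + S (Y(S, P) = 4 + ((S + P) + 17) = 4 + ((P + S) + 17) = 4 + (17 + P + S) = 21 + P + S)
l(k, K) = -522*K + 23*k (l(k, K) = ((21 + 5 - 3)*k - 521*K) - K = (23*k - 521*K) - K = (-521*K + 23*k) - K = -522*K + 23*k)
(155760 - 1*(-35411)) - l(67, -32) = (155760 - 1*(-35411)) - (-522*(-32) + 23*67) = (155760 + 35411) - (16704 + 1541) = 191171 - 1*18245 = 191171 - 18245 = 172926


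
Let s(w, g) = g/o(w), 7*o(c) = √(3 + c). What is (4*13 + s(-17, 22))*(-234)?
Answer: -12168 + 2574*I*√14 ≈ -12168.0 + 9631.0*I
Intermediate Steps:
o(c) = √(3 + c)/7
s(w, g) = 7*g/√(3 + w) (s(w, g) = g/((√(3 + w)/7)) = g*(7/√(3 + w)) = 7*g/√(3 + w))
(4*13 + s(-17, 22))*(-234) = (4*13 + 7*22/√(3 - 17))*(-234) = (52 + 7*22/√(-14))*(-234) = (52 + 7*22*(-I*√14/14))*(-234) = (52 - 11*I*√14)*(-234) = -12168 + 2574*I*√14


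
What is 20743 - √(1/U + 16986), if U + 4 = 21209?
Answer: 20743 - √7637789317855/21205 ≈ 20613.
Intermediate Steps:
U = 21205 (U = -4 + 21209 = 21205)
20743 - √(1/U + 16986) = 20743 - √(1/21205 + 16986) = 20743 - √(360188131/21205) = 20743 - √7637789317855/21205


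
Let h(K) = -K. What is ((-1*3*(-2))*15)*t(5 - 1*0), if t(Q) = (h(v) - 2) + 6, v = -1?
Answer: 450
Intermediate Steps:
t(Q) = 5 (t(Q) = (-1*(-1) - 2) + 6 = (1 - 2) + 6 = -1 + 6 = 5)
((-1*3*(-2))*15)*t(5 - 1*0) = ((-1*3*(-2))*15)*5 = (-3*(-2)*15)*5 = (6*15)*5 = 90*5 = 450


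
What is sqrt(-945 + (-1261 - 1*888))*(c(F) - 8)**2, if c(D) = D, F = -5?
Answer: 169*I*sqrt(3094) ≈ 9400.4*I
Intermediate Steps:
sqrt(-945 + (-1261 - 1*888))*(c(F) - 8)**2 = sqrt(-945 + (-1261 - 1*888))*(-5 - 8)**2 = sqrt(-945 + (-1261 - 888))*(-13)**2 = sqrt(-945 - 2149)*169 = sqrt(-3094)*169 = (I*sqrt(3094))*169 = 169*I*sqrt(3094)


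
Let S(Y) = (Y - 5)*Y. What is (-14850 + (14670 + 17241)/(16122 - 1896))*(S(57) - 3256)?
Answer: 10279577198/2371 ≈ 4.3355e+6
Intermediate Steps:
S(Y) = Y*(-5 + Y) (S(Y) = (-5 + Y)*Y = Y*(-5 + Y))
(-14850 + (14670 + 17241)/(16122 - 1896))*(S(57) - 3256) = (-14850 + (14670 + 17241)/(16122 - 1896))*(57*(-5 + 57) - 3256) = (-14850 + 31911/14226)*(57*52 - 3256) = (-14850 + 31911*(1/14226))*(2964 - 3256) = (-14850 + 10637/4742)*(-292) = -70408063/4742*(-292) = 10279577198/2371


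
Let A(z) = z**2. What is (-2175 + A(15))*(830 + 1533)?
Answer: -4607850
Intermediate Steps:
(-2175 + A(15))*(830 + 1533) = (-2175 + 15**2)*(830 + 1533) = (-2175 + 225)*2363 = -1950*2363 = -4607850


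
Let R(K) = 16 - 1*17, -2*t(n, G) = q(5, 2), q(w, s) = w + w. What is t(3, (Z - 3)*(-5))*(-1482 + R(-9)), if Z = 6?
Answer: 7415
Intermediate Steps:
q(w, s) = 2*w
t(n, G) = -5
R(K) = -1 (R(K) = 16 - 17 = -1)
t(3, (Z - 3)*(-5))*(-1482 + R(-9)) = -5*(-1482 - 1) = -5*(-1483) = 7415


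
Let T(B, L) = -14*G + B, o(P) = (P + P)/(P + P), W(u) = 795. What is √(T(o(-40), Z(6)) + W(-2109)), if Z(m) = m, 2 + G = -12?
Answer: 4*√62 ≈ 31.496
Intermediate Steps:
G = -14 (G = -2 - 12 = -14)
o(P) = 1 (o(P) = (2*P)/((2*P)) = (2*P)*(1/(2*P)) = 1)
T(B, L) = 196 + B (T(B, L) = -14*(-14) + B = 196 + B)
√(T(o(-40), Z(6)) + W(-2109)) = √((196 + 1) + 795) = √(197 + 795) = √992 = 4*√62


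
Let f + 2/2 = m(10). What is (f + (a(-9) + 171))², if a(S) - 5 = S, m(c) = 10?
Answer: 30976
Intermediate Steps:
a(S) = 5 + S
f = 9 (f = -1 + 10 = 9)
(f + (a(-9) + 171))² = (9 + ((5 - 9) + 171))² = (9 + (-4 + 171))² = (9 + 167)² = 176² = 30976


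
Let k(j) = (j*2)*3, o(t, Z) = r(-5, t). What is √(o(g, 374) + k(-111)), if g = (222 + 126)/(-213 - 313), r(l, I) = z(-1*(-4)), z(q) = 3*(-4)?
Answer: I*√678 ≈ 26.038*I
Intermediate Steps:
z(q) = -12
r(l, I) = -12
g = -174/263 (g = 348/(-526) = 348*(-1/526) = -174/263 ≈ -0.66160)
o(t, Z) = -12
k(j) = 6*j (k(j) = (2*j)*3 = 6*j)
√(o(g, 374) + k(-111)) = √(-12 + 6*(-111)) = √(-12 - 666) = √(-678) = I*√678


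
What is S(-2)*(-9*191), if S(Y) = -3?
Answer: 5157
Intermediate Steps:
S(-2)*(-9*191) = -(-27)*191 = -3*(-1719) = 5157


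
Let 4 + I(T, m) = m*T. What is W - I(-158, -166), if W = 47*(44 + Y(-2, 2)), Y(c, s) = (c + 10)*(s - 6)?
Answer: -25660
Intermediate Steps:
I(T, m) = -4 + T*m (I(T, m) = -4 + m*T = -4 + T*m)
Y(c, s) = (-6 + s)*(10 + c) (Y(c, s) = (10 + c)*(-6 + s) = (-6 + s)*(10 + c))
W = 564 (W = 47*(44 + (-60 - 6*(-2) + 10*2 - 2*2)) = 47*(44 + (-60 + 12 + 20 - 4)) = 47*(44 - 32) = 47*12 = 564)
W - I(-158, -166) = 564 - (-4 - 158*(-166)) = 564 - (-4 + 26228) = 564 - 1*26224 = 564 - 26224 = -25660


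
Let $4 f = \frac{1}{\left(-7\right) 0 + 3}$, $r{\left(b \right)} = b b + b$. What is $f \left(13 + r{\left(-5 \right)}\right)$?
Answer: $\frac{11}{4} \approx 2.75$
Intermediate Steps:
$r{\left(b \right)} = b + b^{2}$ ($r{\left(b \right)} = b^{2} + b = b + b^{2}$)
$f = \frac{1}{12}$ ($f = \frac{1}{4 \left(\left(-7\right) 0 + 3\right)} = \frac{1}{4 \left(0 + 3\right)} = \frac{1}{4 \cdot 3} = \frac{1}{4} \cdot \frac{1}{3} = \frac{1}{12} \approx 0.083333$)
$f \left(13 + r{\left(-5 \right)}\right) = \frac{13 - 5 \left(1 - 5\right)}{12} = \frac{13 - -20}{12} = \frac{13 + 20}{12} = \frac{1}{12} \cdot 33 = \frac{11}{4}$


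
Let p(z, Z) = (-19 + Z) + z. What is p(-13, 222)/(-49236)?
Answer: -95/24618 ≈ -0.0038590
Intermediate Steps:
p(z, Z) = -19 + Z + z
p(-13, 222)/(-49236) = (-19 + 222 - 13)/(-49236) = 190*(-1/49236) = -95/24618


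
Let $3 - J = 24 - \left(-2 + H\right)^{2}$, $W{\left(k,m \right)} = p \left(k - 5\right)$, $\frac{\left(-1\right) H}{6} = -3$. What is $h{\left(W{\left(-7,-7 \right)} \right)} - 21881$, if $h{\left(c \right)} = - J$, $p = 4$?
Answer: $-22116$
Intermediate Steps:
$H = 18$ ($H = \left(-6\right) \left(-3\right) = 18$)
$W{\left(k,m \right)} = -20 + 4 k$ ($W{\left(k,m \right)} = 4 \left(k - 5\right) = 4 \left(-5 + k\right) = -20 + 4 k$)
$J = 235$ ($J = 3 - \left(24 - \left(-2 + 18\right)^{2}\right) = 3 - \left(24 - 16^{2}\right) = 3 - \left(24 - 256\right) = 3 - -232 = 3 + 232 = 235$)
$h{\left(c \right)} = -235$ ($h{\left(c \right)} = \left(-1\right) 235 = -235$)
$h{\left(W{\left(-7,-7 \right)} \right)} - 21881 = -235 - 21881 = -22116$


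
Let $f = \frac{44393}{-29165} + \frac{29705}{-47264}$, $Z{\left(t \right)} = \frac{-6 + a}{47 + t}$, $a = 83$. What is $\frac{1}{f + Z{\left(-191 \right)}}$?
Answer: $- \frac{12406091040}{33314646263} \approx -0.37239$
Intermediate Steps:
$Z{\left(t \right)} = \frac{77}{47 + t}$ ($Z{\left(t \right)} = \frac{-6 + 83}{47 + t} = \frac{77}{47 + t}$)
$f = - \frac{2964537077}{1378454560}$ ($f = 44393 \left(- \frac{1}{29165}\right) + 29705 \left(- \frac{1}{47264}\right) = - \frac{44393}{29165} - \frac{29705}{47264} = - \frac{2964537077}{1378454560} \approx -2.1506$)
$\frac{1}{f + Z{\left(-191 \right)}} = \frac{1}{- \frac{2964537077}{1378454560} + \frac{77}{47 - 191}} = \frac{1}{- \frac{2964537077}{1378454560} + \frac{77}{-144}} = \frac{1}{- \frac{2964537077}{1378454560} + 77 \left(- \frac{1}{144}\right)} = \frac{1}{- \frac{2964537077}{1378454560} - \frac{77}{144}} = \frac{1}{- \frac{33314646263}{12406091040}} = - \frac{12406091040}{33314646263}$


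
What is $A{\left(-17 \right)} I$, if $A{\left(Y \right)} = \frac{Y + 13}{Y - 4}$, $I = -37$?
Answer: $- \frac{148}{21} \approx -7.0476$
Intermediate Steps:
$A{\left(Y \right)} = \frac{13 + Y}{-4 + Y}$
$A{\left(-17 \right)} I = \frac{13 - 17}{-4 - 17} \left(-37\right) = \frac{1}{-21} \left(-4\right) \left(-37\right) = \left(- \frac{1}{21}\right) \left(-4\right) \left(-37\right) = \frac{4}{21} \left(-37\right) = - \frac{148}{21}$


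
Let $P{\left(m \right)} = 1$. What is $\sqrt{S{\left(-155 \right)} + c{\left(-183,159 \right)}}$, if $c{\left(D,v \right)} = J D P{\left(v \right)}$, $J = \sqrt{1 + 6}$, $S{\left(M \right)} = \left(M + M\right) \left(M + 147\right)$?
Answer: $\sqrt{2480 - 183 \sqrt{7}} \approx 44.675$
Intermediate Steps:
$S{\left(M \right)} = 2 M \left(147 + M\right)$
$J = \sqrt{7} \approx 2.6458$
$c{\left(D,v \right)} = D \sqrt{7}$ ($c{\left(D,v \right)} = \sqrt{7} D 1 = D \sqrt{7} \cdot 1 = D \sqrt{7}$)
$\sqrt{S{\left(-155 \right)} + c{\left(-183,159 \right)}} = \sqrt{2 \left(-155\right) \left(147 - 155\right) - 183 \sqrt{7}} = \sqrt{2 \left(-155\right) \left(-8\right) - 183 \sqrt{7}} = \sqrt{2480 - 183 \sqrt{7}}$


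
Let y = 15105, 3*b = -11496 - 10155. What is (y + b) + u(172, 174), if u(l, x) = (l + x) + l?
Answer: 8406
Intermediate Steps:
b = -7217 (b = (-11496 - 10155)/3 = (1/3)*(-21651) = -7217)
u(l, x) = x + 2*l
(y + b) + u(172, 174) = (15105 - 7217) + (174 + 2*172) = 7888 + (174 + 344) = 7888 + 518 = 8406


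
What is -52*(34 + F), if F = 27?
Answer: -3172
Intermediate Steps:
-52*(34 + F) = -52*(34 + 27) = -52*61 = -3172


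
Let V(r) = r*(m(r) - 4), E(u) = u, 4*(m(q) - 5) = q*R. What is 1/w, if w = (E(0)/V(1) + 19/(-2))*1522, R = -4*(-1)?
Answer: -1/14459 ≈ -6.9161e-5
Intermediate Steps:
R = 4
m(q) = 5 + q (m(q) = 5 + (q*4)/4 = 5 + (4*q)/4 = 5 + q)
V(r) = r*(1 + r) (V(r) = r*((5 + r) - 4) = r*(1 + r))
w = -14459 (w = (0/((1*(1 + 1))) + 19/(-2))*1522 = (0/((1*2)) + 19*(-½))*1522 = (0/2 - 19/2)*1522 = (0*(½) - 19/2)*1522 = (0 - 19/2)*1522 = -19/2*1522 = -14459)
1/w = 1/(-14459) = -1/14459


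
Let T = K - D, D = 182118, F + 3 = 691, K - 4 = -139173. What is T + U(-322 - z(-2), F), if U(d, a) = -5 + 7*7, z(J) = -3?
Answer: -321243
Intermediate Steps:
K = -139169 (K = 4 - 139173 = -139169)
F = 688 (F = -3 + 691 = 688)
U(d, a) = 44 (U(d, a) = -5 + 49 = 44)
T = -321287 (T = -139169 - 1*182118 = -139169 - 182118 = -321287)
T + U(-322 - z(-2), F) = -321287 + 44 = -321243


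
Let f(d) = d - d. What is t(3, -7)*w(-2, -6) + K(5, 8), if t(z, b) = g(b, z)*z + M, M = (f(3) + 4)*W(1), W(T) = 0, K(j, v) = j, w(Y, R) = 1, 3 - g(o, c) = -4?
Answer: 26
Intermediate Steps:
g(o, c) = 7 (g(o, c) = 3 - 1*(-4) = 3 + 4 = 7)
f(d) = 0
M = 0 (M = (0 + 4)*0 = 4*0 = 0)
t(z, b) = 7*z (t(z, b) = 7*z + 0 = 7*z)
t(3, -7)*w(-2, -6) + K(5, 8) = (7*3)*1 + 5 = 21*1 + 5 = 21 + 5 = 26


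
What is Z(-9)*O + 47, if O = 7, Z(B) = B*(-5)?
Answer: 362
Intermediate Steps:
Z(B) = -5*B
Z(-9)*O + 47 = -5*(-9)*7 + 47 = 45*7 + 47 = 315 + 47 = 362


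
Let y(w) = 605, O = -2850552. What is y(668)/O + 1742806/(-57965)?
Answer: -4967994197737/165232246680 ≈ -30.067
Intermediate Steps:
y(668)/O + 1742806/(-57965) = 605/(-2850552) + 1742806/(-57965) = 605*(-1/2850552) + 1742806*(-1/57965) = -605/2850552 - 1742806/57965 = -4967994197737/165232246680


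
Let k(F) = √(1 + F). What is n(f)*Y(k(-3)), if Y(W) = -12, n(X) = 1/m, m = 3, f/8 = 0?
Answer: -4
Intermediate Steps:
f = 0 (f = 8*0 = 0)
n(X) = ⅓ (n(X) = 1/3 = ⅓)
n(f)*Y(k(-3)) = (⅓)*(-12) = -4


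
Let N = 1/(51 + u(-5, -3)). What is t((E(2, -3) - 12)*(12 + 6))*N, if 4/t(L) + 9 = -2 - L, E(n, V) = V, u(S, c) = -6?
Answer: 4/11655 ≈ 0.00034320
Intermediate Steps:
t(L) = 4/(-11 - L) (t(L) = 4/(-9 + (-2 - L)) = 4/(-11 - L))
N = 1/45 (N = 1/(51 - 6) = 1/45 ≈ 0.022222)
t((E(2, -3) - 12)*(12 + 6))*N = -4/(11 + (-3 - 12)*(12 + 6))*(1/45) = -4/(11 - 15*18)*(1/45) = -4/(11 - 270)*(1/45) = -4/(-259)*(1/45) = -4*(-1/259)*(1/45) = (4/259)*(1/45) = 4/11655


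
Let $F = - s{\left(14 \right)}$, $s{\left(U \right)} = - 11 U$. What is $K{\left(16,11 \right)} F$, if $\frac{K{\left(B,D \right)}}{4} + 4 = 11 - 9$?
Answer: $-1232$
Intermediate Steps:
$K{\left(B,D \right)} = -8$ ($K{\left(B,D \right)} = -16 + 4 \left(11 - 9\right) = -16 + 4 \cdot 2 = -16 + 8 = -8$)
$F = 154$ ($F = - \left(-11\right) 14 = \left(-1\right) \left(-154\right) = 154$)
$K{\left(16,11 \right)} F = \left(-8\right) 154 = -1232$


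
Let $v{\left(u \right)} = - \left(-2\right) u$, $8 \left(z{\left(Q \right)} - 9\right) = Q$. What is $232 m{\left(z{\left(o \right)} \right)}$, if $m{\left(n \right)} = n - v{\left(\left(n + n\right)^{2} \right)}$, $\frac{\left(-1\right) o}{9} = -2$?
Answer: $-232290$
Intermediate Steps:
$o = 18$ ($o = \left(-9\right) \left(-2\right) = 18$)
$z{\left(Q \right)} = 9 + \frac{Q}{8}$
$v{\left(u \right)} = 2 u$
$m{\left(n \right)} = n - 8 n^{2}$ ($m{\left(n \right)} = n - 2 \left(n + n\right)^{2} = n - 2 \left(2 n\right)^{2} = n - 2 \cdot 4 n^{2} = n - 8 n^{2}$)
$232 m{\left(z{\left(o \right)} \right)} = 232 \left(9 + \frac{1}{8} \cdot 18\right) \left(1 - 8 \left(9 + \frac{1}{8} \cdot 18\right)\right) = 232 \left(9 + \frac{9}{4}\right) \left(1 - 8 \left(9 + \frac{9}{4}\right)\right) = 232 \frac{45 \left(1 - 90\right)}{4} = 232 \cdot \frac{45}{4} \left(-89\right) = 232 \left(- \frac{4005}{4}\right) = -232290$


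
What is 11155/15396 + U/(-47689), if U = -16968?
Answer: 793210123/734219844 ≈ 1.0803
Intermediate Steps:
11155/15396 + U/(-47689) = 11155/15396 - 16968/(-47689) = 11155*(1/15396) - 16968*(-1/47689) = 11155/15396 + 16968/47689 = 793210123/734219844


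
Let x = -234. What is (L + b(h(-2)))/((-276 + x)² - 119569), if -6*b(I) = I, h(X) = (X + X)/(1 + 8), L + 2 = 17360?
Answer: 468668/3794337 ≈ 0.12352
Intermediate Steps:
L = 17358 (L = -2 + 17360 = 17358)
h(X) = 2*X/9 (h(X) = (2*X)/9 = (2*X)*(⅑) = 2*X/9)
b(I) = -I/6
(L + b(h(-2)))/((-276 + x)² - 119569) = (17358 - (-2)/27)/((-276 - 234)² - 119569) = (17358 - ⅙*(-4/9))/((-510)² - 119569) = (17358 + 2/27)/(260100 - 119569) = (468668/27)/140531 = (468668/27)*(1/140531) = 468668/3794337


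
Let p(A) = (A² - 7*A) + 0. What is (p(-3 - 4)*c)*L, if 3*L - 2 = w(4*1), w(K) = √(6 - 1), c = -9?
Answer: -588 - 294*√5 ≈ -1245.4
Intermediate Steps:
p(A) = A² - 7*A
w(K) = √5
L = ⅔ + √5/3 ≈ 1.4120
(p(-3 - 4)*c)*L = (((-3 - 4)*(-7 + (-3 - 4)))*(-9))*(⅔ + √5/3) = (-7*(-7 - 7)*(-9))*(⅔ + √5/3) = (-7*(-14)*(-9))*(⅔ + √5/3) = (98*(-9))*(⅔ + √5/3) = -882*(⅔ + √5/3) = -588 - 294*√5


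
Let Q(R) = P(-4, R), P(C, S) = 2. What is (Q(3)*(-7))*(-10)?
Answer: 140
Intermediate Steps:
Q(R) = 2
(Q(3)*(-7))*(-10) = (2*(-7))*(-10) = -14*(-10) = 140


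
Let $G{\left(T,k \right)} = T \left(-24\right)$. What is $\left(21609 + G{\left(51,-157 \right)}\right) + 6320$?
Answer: $26705$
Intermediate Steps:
$G{\left(T,k \right)} = - 24 T$
$\left(21609 + G{\left(51,-157 \right)}\right) + 6320 = \left(21609 - 1224\right) + 6320 = 20385 + 6320 = 26705$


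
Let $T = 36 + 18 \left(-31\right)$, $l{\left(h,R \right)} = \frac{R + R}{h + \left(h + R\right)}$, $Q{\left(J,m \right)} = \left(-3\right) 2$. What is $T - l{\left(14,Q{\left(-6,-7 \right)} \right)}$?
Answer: $- \frac{5736}{11} \approx -521.45$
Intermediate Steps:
$Q{\left(J,m \right)} = -6$
$l{\left(h,R \right)} = \frac{2 R}{R + 2 h}$ ($l{\left(h,R \right)} = \frac{2 R}{h + \left(R + h\right)} = \frac{2 R}{R + 2 h}$)
$T = -522$ ($T = 36 - 558 = -522$)
$T - l{\left(14,Q{\left(-6,-7 \right)} \right)} = -522 - 2 \left(-6\right) \frac{1}{-6 + 2 \cdot 14} = -522 - 2 \left(-6\right) \frac{1}{-6 + 28} = -522 - 2 \left(-6\right) \frac{1}{22} = -522 - - \frac{6}{11} = -522 + \frac{6}{11} = - \frac{5736}{11}$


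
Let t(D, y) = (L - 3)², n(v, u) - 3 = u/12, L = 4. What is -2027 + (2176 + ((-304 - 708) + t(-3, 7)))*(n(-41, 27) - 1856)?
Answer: -8632603/4 ≈ -2.1582e+6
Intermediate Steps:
n(v, u) = 3 + u/12
t(D, y) = 1 (t(D, y) = (4 - 3)² = 1² = 1)
-2027 + (2176 + ((-304 - 708) + t(-3, 7)))*(n(-41, 27) - 1856) = -2027 + (2176 + ((-304 - 708) + 1))*((3 + (1/12)*27) - 1856) = -2027 + (2176 + (-1012 + 1))*((3 + 9/4) - 1856) = -2027 + (2176 - 1011)*(21/4 - 1856) = -2027 + 1165*(-7403/4) = -2027 - 8624495/4 = -8632603/4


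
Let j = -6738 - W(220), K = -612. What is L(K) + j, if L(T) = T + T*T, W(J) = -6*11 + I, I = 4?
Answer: 367256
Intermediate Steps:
W(J) = -62 (W(J) = -6*11 + 4 = -66 + 4 = -62)
L(T) = T + T²
j = -6676 (j = -6738 - 1*(-62) = -6738 + 62 = -6676)
L(K) + j = -612*(1 - 612) - 6676 = -612*(-611) - 6676 = 373932 - 6676 = 367256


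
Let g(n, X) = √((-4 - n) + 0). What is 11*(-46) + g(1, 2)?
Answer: -506 + I*√5 ≈ -506.0 + 2.2361*I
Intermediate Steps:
g(n, X) = √(-4 - n)
11*(-46) + g(1, 2) = 11*(-46) + √(-4 - 1*1) = -506 + √(-4 - 1) = -506 + √(-5) = -506 + I*√5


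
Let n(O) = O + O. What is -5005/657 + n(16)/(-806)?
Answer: -2027527/264771 ≈ -7.6577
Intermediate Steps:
n(O) = 2*O
-5005/657 + n(16)/(-806) = -5005/657 + (2*16)/(-806) = -5005*1/657 + 32*(-1/806) = -5005/657 - 16/403 = -2027527/264771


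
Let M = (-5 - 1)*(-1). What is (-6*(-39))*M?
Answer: 1404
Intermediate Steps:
M = 6 (M = -6*(-1) = 6)
(-6*(-39))*M = -6*(-39)*6 = 234*6 = 1404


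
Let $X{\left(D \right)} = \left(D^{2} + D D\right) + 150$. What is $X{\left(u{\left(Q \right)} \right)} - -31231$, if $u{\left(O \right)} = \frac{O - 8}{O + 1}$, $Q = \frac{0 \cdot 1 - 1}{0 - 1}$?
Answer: $\frac{62811}{2} \approx 31406.0$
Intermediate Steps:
$Q = 1$ ($Q = \frac{0 - 1}{-1} = \left(-1\right) \left(-1\right) = 1$)
$u{\left(O \right)} = \frac{-8 + O}{1 + O}$
$X{\left(D \right)} = 150 + 2 D^{2}$ ($X{\left(D \right)} = \left(D^{2} + D^{2}\right) + 150 = 2 D^{2} + 150 = 150 + 2 D^{2}$)
$X{\left(u{\left(Q \right)} \right)} - -31231 = \left(150 + 2 \left(\frac{-8 + 1}{1 + 1}\right)^{2}\right) - -31231 = \left(150 + 2 \left(\frac{1}{2} \left(-7\right)\right)^{2}\right) + 31231 = \left(150 + 2 \left(- \frac{7}{2}\right)^{2}\right) + 31231 = \left(150 + 2 \cdot \frac{49}{4}\right) + 31231 = \left(150 + \frac{49}{2}\right) + 31231 = \frac{349}{2} + 31231 = \frac{62811}{2}$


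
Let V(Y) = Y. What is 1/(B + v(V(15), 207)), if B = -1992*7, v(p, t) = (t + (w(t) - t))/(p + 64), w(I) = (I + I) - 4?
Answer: -79/1101166 ≈ -7.1742e-5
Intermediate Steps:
w(I) = -4 + 2*I (w(I) = 2*I - 4 = -4 + 2*I)
v(p, t) = (-4 + 2*t)/(64 + p) (v(p, t) = (t + ((-4 + 2*t) - t))/(p + 64) = (t + (-4 + t))/(64 + p) = (-4 + 2*t)/(64 + p))
B = -13944
1/(B + v(V(15), 207)) = 1/(-13944 + 2*(-2 + 207)/(64 + 15)) = 1/(-13944 + 2*205/79) = 1/(-13944 + 2*(1/79)*205) = 1/(-13944 + 410/79) = 1/(-1101166/79) = -79/1101166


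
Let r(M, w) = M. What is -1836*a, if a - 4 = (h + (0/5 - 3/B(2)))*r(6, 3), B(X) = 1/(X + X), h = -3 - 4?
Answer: 201960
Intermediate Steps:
h = -7
B(X) = 1/(2*X)
a = -110 (a = 4 + (-7 + (0/5 - 3/((½)/2)))*6 = 4 + (-7 + (0*(⅕) - 3/((½)*(½))))*6 = 4 + (-7 + (0 - 3/¼))*6 = 4 + (-7 + (0 - 3*4))*6 = 4 + (-7 + (0 - 12))*6 = 4 + (-7 - 12)*6 = 4 - 19*6 = 4 - 114 = -110)
-1836*a = -1836*(-110) = 201960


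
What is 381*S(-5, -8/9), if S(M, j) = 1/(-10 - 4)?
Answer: -381/14 ≈ -27.214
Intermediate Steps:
S(M, j) = -1/14 (S(M, j) = 1/(-14) = -1/14)
381*S(-5, -8/9) = 381*(-1/14) = -381/14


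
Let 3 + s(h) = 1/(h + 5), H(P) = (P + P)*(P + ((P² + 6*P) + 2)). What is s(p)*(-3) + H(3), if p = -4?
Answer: 198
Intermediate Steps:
H(P) = 2*P*(2 + P² + 7*P) (H(P) = (2*P)*(P + (2 + P² + 6*P)) = (2*P)*(2 + P² + 7*P) = 2*P*(2 + P² + 7*P))
s(h) = -3 + 1/(5 + h) (s(h) = -3 + 1/(h + 5) = -3 + 1/(5 + h))
s(p)*(-3) + H(3) = ((-14 - 3*(-4))/(5 - 4))*(-3) + 2*3*(2 + 3² + 7*3) = ((-14 + 12)/1)*(-3) + 2*3*(2 + 9 + 21) = (1*(-2))*(-3) + 2*3*32 = -2*(-3) + 192 = 6 + 192 = 198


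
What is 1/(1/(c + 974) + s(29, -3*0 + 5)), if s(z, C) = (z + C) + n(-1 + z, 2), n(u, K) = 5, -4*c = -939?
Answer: 4835/188569 ≈ 0.025640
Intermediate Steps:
c = 939/4 (c = -¼*(-939) = 939/4 ≈ 234.75)
s(z, C) = 5 + C + z (s(z, C) = (z + C) + 5 = (C + z) + 5 = 5 + C + z)
1/(1/(c + 974) + s(29, -3*0 + 5)) = 1/(1/(939/4 + 974) + (5 + (-3*0 + 5) + 29)) = 1/(1/(4835/4) + (5 + (0 + 5) + 29)) = 1/(4/4835 + (5 + 5 + 29)) = 1/(4/4835 + 39) = 1/(188569/4835) = 4835/188569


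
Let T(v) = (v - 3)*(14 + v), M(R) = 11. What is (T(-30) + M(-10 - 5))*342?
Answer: 184338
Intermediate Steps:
T(v) = (-3 + v)*(14 + v)
(T(-30) + M(-10 - 5))*342 = ((-42 + (-30)**2 + 11*(-30)) + 11)*342 = ((-42 + 900 - 330) + 11)*342 = (528 + 11)*342 = 539*342 = 184338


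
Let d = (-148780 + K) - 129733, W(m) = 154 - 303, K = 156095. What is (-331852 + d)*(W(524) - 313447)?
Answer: 142457254920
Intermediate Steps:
W(m) = -149
d = -122418 (d = (-148780 + 156095) - 129733 = 7315 - 129733 = -122418)
(-331852 + d)*(W(524) - 313447) = (-331852 - 122418)*(-149 - 313447) = -454270*(-313596) = 142457254920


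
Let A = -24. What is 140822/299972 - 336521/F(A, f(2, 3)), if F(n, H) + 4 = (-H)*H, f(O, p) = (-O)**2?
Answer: 25237423463/1499860 ≈ 16827.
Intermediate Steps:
f(O, p) = O**2
F(n, H) = -4 - H**2 (F(n, H) = -4 + (-H)*H = -4 - H**2)
140822/299972 - 336521/F(A, f(2, 3)) = 140822/299972 - 336521/(-4 - (2**2)**2) = 140822*(1/299972) - 336521/(-4 - 1*4**2) = 70411/149986 - 336521/(-4 - 1*16) = 70411/149986 - 336521/(-4 - 16) = 70411/149986 - 336521/(-20) = 70411/149986 - 336521*(-1/20) = 70411/149986 + 336521/20 = 25237423463/1499860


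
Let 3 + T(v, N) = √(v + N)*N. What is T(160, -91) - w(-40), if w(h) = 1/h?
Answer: -119/40 - 91*√69 ≈ -758.88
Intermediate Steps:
T(v, N) = -3 + N*√(N + v) (T(v, N) = -3 + √(v + N)*N = -3 + √(N + v)*N = -3 + N*√(N + v))
T(160, -91) - w(-40) = (-3 - 91*√(-91 + 160)) - 1/(-40) = (-3 - 91*√69) - 1*(-1/40) = (-3 - 91*√69) + 1/40 = -119/40 - 91*√69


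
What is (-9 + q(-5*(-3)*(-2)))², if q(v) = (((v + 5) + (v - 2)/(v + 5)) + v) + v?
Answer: 5373124/625 ≈ 8597.0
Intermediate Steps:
q(v) = 5 + 3*v + (-2 + v)/(5 + v) (q(v) = (((5 + v) + (-2 + v)/(5 + v)) + v) + v = ((5 + v + (-2 + v)/(5 + v)) + v) + v = (5 + 2*v + (-2 + v)/(5 + v)) + v = 5 + 3*v + (-2 + v)/(5 + v))
(-9 + q(-5*(-3)*(-2)))² = (-9 + (23 + 3*(-5*(-3)*(-2))² + 21*(-5*(-3)*(-2)))/(5 - 5*(-3)*(-2)))² = (-9 + (23 + 3*(15*(-2))² + 21*(15*(-2)))/(5 + 15*(-2)))² = (-9 + (23 + 3*(-30)² + 21*(-30))/(5 - 30))² = (-9 + (23 + 3*900 - 630)/(-25))² = (-9 - (23 + 2700 - 630)/25)² = (-9 - 1/25*2093)² = (-9 - 2093/25)² = (-2318/25)² = 5373124/625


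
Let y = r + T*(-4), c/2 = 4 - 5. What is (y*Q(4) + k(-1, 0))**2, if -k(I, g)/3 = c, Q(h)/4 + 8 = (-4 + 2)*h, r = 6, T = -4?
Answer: 1965604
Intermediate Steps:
Q(h) = -32 - 8*h (Q(h) = -32 + 4*((-4 + 2)*h) = -32 + 4*(-2*h) = -32 - 8*h)
c = -2 (c = 2*(4 - 5) = 2*(-1) = -2)
k(I, g) = 6 (k(I, g) = -3*(-2) = 6)
y = 22 (y = 6 - 4*(-4) = 6 + 16 = 22)
(y*Q(4) + k(-1, 0))**2 = (22*(-32 - 8*4) + 6)**2 = (22*(-32 - 32) + 6)**2 = (22*(-64) + 6)**2 = (-1408 + 6)**2 = (-1402)**2 = 1965604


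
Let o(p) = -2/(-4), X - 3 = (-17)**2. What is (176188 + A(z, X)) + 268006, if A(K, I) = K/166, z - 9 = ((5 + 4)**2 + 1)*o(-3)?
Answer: 36868127/83 ≈ 4.4419e+5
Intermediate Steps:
X = 292 (X = 3 + (-17)**2 = 3 + 289 = 292)
o(p) = 1/2 (o(p) = -2*(-1/4) = 1/2)
z = 50 (z = 9 + ((5 + 4)**2 + 1)*(1/2) = 9 + (9**2 + 1)*(1/2) = 9 + (81 + 1)*(1/2) = 9 + 82*(1/2) = 9 + 41 = 50)
A(K, I) = K/166 (A(K, I) = K*(1/166) = K/166)
(176188 + A(z, X)) + 268006 = (176188 + (1/166)*50) + 268006 = (176188 + 25/83) + 268006 = 14623629/83 + 268006 = 36868127/83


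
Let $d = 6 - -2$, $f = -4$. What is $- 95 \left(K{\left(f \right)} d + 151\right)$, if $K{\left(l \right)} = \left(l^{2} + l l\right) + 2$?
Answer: $-40185$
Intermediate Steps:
$K{\left(l \right)} = 2 + 2 l^{2}$ ($K{\left(l \right)} = \left(l^{2} + l^{2}\right) + 2 = 2 l^{2} + 2 = 2 + 2 l^{2}$)
$d = 8$ ($d = 6 + 2 = 8$)
$- 95 \left(K{\left(f \right)} d + 151\right) = - 95 \left(\left(2 + 2 \left(-4\right)^{2}\right) 8 + 151\right) = - 95 \left(\left(2 + 2 \cdot 16\right) 8 + 151\right) = - 95 \left(\left(2 + 32\right) 8 + 151\right) = - 95 \left(34 \cdot 8 + 151\right) = - 95 \left(272 + 151\right) = \left(-95\right) 423 = -40185$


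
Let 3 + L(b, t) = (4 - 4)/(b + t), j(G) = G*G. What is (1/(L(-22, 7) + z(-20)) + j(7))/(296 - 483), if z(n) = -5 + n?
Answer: -1371/5236 ≈ -0.26184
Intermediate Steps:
j(G) = G²
L(b, t) = -3 (L(b, t) = -3 + (4 - 4)/(b + t) = -3 + 0/(b + t) = -3 + 0 = -3)
(1/(L(-22, 7) + z(-20)) + j(7))/(296 - 483) = (1/(-3 + (-5 - 20)) + 7²)/(296 - 483) = (1/(-3 - 25) + 49)/(-187) = (1/(-28) + 49)*(-1/187) = (-1/28 + 49)*(-1/187) = (1371/28)*(-1/187) = -1371/5236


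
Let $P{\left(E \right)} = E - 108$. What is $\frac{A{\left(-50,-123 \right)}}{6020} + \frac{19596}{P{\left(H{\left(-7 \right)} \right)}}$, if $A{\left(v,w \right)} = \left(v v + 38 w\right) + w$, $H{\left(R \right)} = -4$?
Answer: $- \frac{527791}{3010} \approx -175.35$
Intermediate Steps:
$P{\left(E \right)} = -108 + E$ ($P{\left(E \right)} = E - 108 = -108 + E$)
$A{\left(v,w \right)} = v^{2} + 39 w$ ($A{\left(v,w \right)} = \left(v^{2} + 38 w\right) + w = v^{2} + 39 w$)
$\frac{A{\left(-50,-123 \right)}}{6020} + \frac{19596}{P{\left(H{\left(-7 \right)} \right)}} = \frac{\left(-50\right)^{2} + 39 \left(-123\right)}{6020} + \frac{19596}{-108 - 4} = \left(2500 - 4797\right) \frac{1}{6020} + \frac{19596}{-112} = \left(-2297\right) \frac{1}{6020} + 19596 \left(- \frac{1}{112}\right) = - \frac{2297}{6020} - \frac{4899}{28} = - \frac{527791}{3010}$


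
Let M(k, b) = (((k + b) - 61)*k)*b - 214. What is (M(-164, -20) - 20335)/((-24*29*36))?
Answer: 824149/25056 ≈ 32.892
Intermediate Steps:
M(k, b) = -214 + b*k*(-61 + b + k) (M(k, b) = (((b + k) - 61)*k)*b - 214 = ((-61 + b + k)*k)*b - 214 = (k*(-61 + b + k))*b - 214 = b*k*(-61 + b + k) - 214 = -214 + b*k*(-61 + b + k))
(M(-164, -20) - 20335)/((-24*29*36)) = ((-214 - 20*(-164)**2 - 164*(-20)**2 - 61*(-20)*(-164)) - 20335)/((-24*29*36)) = ((-214 - 20*26896 - 164*400 - 200080) - 20335)/((-696*36)) = ((-214 - 537920 - 65600 - 200080) - 20335)/(-25056) = (-803814 - 20335)*(-1/25056) = -824149*(-1/25056) = 824149/25056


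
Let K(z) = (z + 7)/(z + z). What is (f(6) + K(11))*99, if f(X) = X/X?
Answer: 180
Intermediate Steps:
K(z) = (7 + z)/(2*z) (K(z) = (7 + z)/((2*z)) = (7 + z)*(1/(2*z)) = (7 + z)/(2*z))
f(X) = 1
(f(6) + K(11))*99 = (1 + (1/2)*(7 + 11)/11)*99 = (1 + (1/2)*(1/11)*18)*99 = (1 + 9/11)*99 = (20/11)*99 = 180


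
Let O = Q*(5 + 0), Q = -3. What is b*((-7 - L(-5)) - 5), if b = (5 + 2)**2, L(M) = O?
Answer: 147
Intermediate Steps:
O = -15 (O = -3*(5 + 0) = -3*5 = -15)
L(M) = -15
b = 49 (b = 7**2 = 49)
b*((-7 - L(-5)) - 5) = 49*((-7 - 1*(-15)) - 5) = 49*((-7 + 15) - 5) = 49*(8 - 5) = 49*3 = 147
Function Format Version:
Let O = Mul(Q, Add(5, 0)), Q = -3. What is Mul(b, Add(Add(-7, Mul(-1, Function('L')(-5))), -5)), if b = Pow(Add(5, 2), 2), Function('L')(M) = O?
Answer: 147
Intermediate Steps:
O = -15 (O = Mul(-3, Add(5, 0)) = Mul(-3, 5) = -15)
Function('L')(M) = -15
b = 49 (b = Pow(7, 2) = 49)
Mul(b, Add(Add(-7, Mul(-1, Function('L')(-5))), -5)) = Mul(49, Add(Add(-7, Mul(-1, -15)), -5)) = Mul(49, Add(Add(-7, 15), -5)) = Mul(49, Add(8, -5)) = Mul(49, 3) = 147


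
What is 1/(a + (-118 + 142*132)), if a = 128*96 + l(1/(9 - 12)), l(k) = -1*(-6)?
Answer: 1/30920 ≈ 3.2342e-5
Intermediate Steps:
l(k) = 6
a = 12294 (a = 128*96 + 6 = 12288 + 6 = 12294)
1/(a + (-118 + 142*132)) = 1/(12294 + (-118 + 142*132)) = 1/(12294 + (-118 + 18744)) = 1/(12294 + 18626) = 1/30920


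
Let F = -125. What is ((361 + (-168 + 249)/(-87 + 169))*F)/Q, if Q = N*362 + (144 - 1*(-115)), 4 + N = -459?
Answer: 3710375/13722454 ≈ 0.27039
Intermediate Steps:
N = -463 (N = -4 - 459 = -463)
Q = -167347 (Q = -463*362 + (144 - 1*(-115)) = -167606 + (144 + 115) = -167606 + 259 = -167347)
((361 + (-168 + 249)/(-87 + 169))*F)/Q = ((361 + (-168 + 249)/(-87 + 169))*(-125))/(-167347) = ((361 + 81/82)*(-125))*(-1/167347) = ((29683/82)*(-125))*(-1/167347) = -3710375/82*(-1/167347) = 3710375/13722454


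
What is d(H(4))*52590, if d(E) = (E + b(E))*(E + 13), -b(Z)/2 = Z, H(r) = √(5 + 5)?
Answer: -525900 - 683670*√10 ≈ -2.6879e+6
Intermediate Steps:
H(r) = √10
b(Z) = -2*Z
d(E) = -E*(13 + E) (d(E) = (E - 2*E)*(E + 13) = (-E)*(13 + E) = -E*(13 + E))
d(H(4))*52590 = (√10*(-13 - √10))*52590 = 52590*√10*(-13 - √10)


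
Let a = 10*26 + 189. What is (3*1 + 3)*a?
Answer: 2694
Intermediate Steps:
a = 449 (a = 260 + 189 = 449)
(3*1 + 3)*a = (3*1 + 3)*449 = (3 + 3)*449 = 6*449 = 2694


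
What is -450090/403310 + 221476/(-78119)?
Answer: -12448406627/3150617389 ≈ -3.9511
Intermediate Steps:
-450090/403310 + 221476/(-78119) = -450090*1/403310 + 221476*(-1/78119) = -45009/40331 - 221476/78119 = -12448406627/3150617389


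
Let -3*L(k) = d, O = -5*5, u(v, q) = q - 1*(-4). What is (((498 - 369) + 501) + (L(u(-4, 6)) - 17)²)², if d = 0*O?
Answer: 844561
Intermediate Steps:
u(v, q) = 4 + q (u(v, q) = q + 4 = 4 + q)
O = -25
d = 0 (d = 0*(-25) = 0)
L(k) = 0 (L(k) = -⅓*0 = 0)
(((498 - 369) + 501) + (L(u(-4, 6)) - 17)²)² = (((498 - 369) + 501) + (0 - 17)²)² = ((129 + 501) + (-17)²)² = (630 + 289)² = 919² = 844561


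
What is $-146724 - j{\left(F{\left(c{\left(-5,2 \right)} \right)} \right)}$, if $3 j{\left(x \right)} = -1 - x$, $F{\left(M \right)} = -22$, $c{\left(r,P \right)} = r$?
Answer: $-146731$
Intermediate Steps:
$j{\left(x \right)} = - \frac{1}{3} - \frac{x}{3}$ ($j{\left(x \right)} = \frac{-1 - x}{3} = - \frac{1}{3} - \frac{x}{3}$)
$-146724 - j{\left(F{\left(c{\left(-5,2 \right)} \right)} \right)} = -146724 - \left(- \frac{1}{3} - - \frac{22}{3}\right) = -146724 - \left(- \frac{1}{3} + \frac{22}{3}\right) = -146724 - 7 = -146731$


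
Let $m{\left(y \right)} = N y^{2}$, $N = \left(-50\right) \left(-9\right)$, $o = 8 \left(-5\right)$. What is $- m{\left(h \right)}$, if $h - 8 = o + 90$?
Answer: $-1513800$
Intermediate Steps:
$o = -40$
$N = 450$
$h = 58$ ($h = 8 + \left(-40 + 90\right) = 8 + 50 = 58$)
$m{\left(y \right)} = 450 y^{2}$
$- m{\left(h \right)} = - 450 \cdot 58^{2} = - 450 \cdot 3364 = \left(-1\right) 1513800 = -1513800$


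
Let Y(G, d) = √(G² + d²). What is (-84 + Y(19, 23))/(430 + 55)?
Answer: -84/485 + √890/485 ≈ -0.11168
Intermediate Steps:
(-84 + Y(19, 23))/(430 + 55) = (-84 + √(19² + 23²))/(430 + 55) = (-84 + √(361 + 529))/485 = (-84 + √890)*(1/485) = -84/485 + √890/485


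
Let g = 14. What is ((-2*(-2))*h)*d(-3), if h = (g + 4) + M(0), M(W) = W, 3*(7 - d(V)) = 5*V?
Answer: 864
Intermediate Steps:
d(V) = 7 - 5*V/3
h = 18 (h = (14 + 4) + 0 = 18 + 0 = 18)
((-2*(-2))*h)*d(-3) = (-2*(-2)*18)*(7 - 5/3*(-3)) = (4*18)*(7 + 5) = 72*12 = 864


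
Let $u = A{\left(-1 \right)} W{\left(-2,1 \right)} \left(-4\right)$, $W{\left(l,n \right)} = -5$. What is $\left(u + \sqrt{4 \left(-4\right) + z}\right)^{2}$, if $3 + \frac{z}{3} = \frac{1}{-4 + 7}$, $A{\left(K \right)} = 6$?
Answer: $14376 + 480 i \sqrt{6} \approx 14376.0 + 1175.8 i$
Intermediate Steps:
$z = -8$ ($z = -9 + \frac{3}{-4 + 7} = -9 + \frac{3}{3} = -9 + 3 \cdot \frac{1}{3} = -9 + 1 = -8$)
$u = 120$ ($u = 6 \left(-5\right) \left(-4\right) = \left(-30\right) \left(-4\right) = 120$)
$\left(u + \sqrt{4 \left(-4\right) + z}\right)^{2} = \left(120 + \sqrt{4 \left(-4\right) - 8}\right)^{2} = \left(120 + \sqrt{-16 - 8}\right)^{2} = \left(120 + \sqrt{-24}\right)^{2} = \left(120 + 2 i \sqrt{6}\right)^{2}$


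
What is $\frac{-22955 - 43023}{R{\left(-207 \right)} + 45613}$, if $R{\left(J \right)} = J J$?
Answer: $- \frac{2999}{4021} \approx -0.74583$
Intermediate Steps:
$R{\left(J \right)} = J^{2}$
$\frac{-22955 - 43023}{R{\left(-207 \right)} + 45613} = \frac{-22955 - 43023}{\left(-207\right)^{2} + 45613} = - \frac{65978}{42849 + 45613} = - \frac{65978}{88462} = \left(-65978\right) \frac{1}{88462} = - \frac{2999}{4021}$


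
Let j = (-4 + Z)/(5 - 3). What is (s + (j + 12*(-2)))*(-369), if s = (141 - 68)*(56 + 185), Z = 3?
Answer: -12965553/2 ≈ -6.4828e+6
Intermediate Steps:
j = -½ (j = (-4 + 3)/(5 - 3) = -1/2 = -1*½ = -½ ≈ -0.50000)
s = 17593 (s = 73*241 = 17593)
(s + (j + 12*(-2)))*(-369) = (17593 + (-½ + 12*(-2)))*(-369) = (17593 + (-½ - 24))*(-369) = (17593 - 49/2)*(-369) = (35137/2)*(-369) = -12965553/2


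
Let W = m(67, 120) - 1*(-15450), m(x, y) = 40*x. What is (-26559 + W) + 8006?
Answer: -423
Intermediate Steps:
W = 18130 (W = 40*67 - 1*(-15450) = 2680 + 15450 = 18130)
(-26559 + W) + 8006 = (-26559 + 18130) + 8006 = -8429 + 8006 = -423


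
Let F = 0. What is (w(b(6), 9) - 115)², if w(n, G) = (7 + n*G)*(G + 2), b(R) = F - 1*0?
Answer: 1444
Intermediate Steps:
b(R) = 0 (b(R) = 0 - 1*0 = 0 + 0 = 0)
w(n, G) = (2 + G)*(7 + G*n) (w(n, G) = (7 + G*n)*(2 + G) = (2 + G)*(7 + G*n))
(w(b(6), 9) - 115)² = ((14 + 7*9 + 0*9² + 2*9*0) - 115)² = ((14 + 63 + 0*81 + 0) - 115)² = ((14 + 63 + 0 + 0) - 115)² = (77 - 115)² = (-38)² = 1444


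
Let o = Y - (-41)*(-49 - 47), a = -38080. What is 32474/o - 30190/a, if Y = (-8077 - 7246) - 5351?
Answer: -24681701/46857440 ≈ -0.52674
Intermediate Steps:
Y = -20674 (Y = -15323 - 5351 = -20674)
o = -24610 (o = -20674 - (-41)*(-49 - 47) = -20674 - (-41)*(-96) = -20674 - 1*3936 = -20674 - 3936 = -24610)
32474/o - 30190/a = 32474/(-24610) - 30190/(-38080) = 32474*(-1/24610) - 30190*(-1/38080) = -16237/12305 + 3019/3808 = -24681701/46857440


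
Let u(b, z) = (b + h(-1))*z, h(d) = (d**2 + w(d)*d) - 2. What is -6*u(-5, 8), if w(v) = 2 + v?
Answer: 336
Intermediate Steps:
h(d) = -2 + d**2 + d*(2 + d) (h(d) = (d**2 + (2 + d)*d) - 2 = (d**2 + d*(2 + d)) - 2 = -2 + d**2 + d*(2 + d))
u(b, z) = z*(-2 + b) (u(b, z) = (b + (-2 + 2*(-1) + 2*(-1)**2))*z = (b + (-2 - 2 + 2*1))*z = (b + (-2 - 2 + 2))*z = (b - 2)*z = (-2 + b)*z = z*(-2 + b))
-6*u(-5, 8) = -48*(-2 - 5) = -48*(-7) = -6*(-56) = 336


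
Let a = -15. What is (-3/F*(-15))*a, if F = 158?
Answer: -675/158 ≈ -4.2721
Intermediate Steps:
(-3/F*(-15))*a = (-3/158*(-15))*(-15) = (-3*1/158*(-15))*(-15) = -3/158*(-15)*(-15) = (45/158)*(-15) = -675/158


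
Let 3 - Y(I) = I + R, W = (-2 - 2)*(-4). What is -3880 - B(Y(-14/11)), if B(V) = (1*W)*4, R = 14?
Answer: -3944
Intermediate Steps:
W = 16 (W = -4*(-4) = 16)
Y(I) = -11 - I (Y(I) = 3 - (I + 14) = 3 - (14 + I) = 3 + (-14 - I) = -11 - I)
B(V) = 64 (B(V) = (1*16)*4 = 16*4 = 64)
-3880 - B(Y(-14/11)) = -3880 - 1*64 = -3880 - 64 = -3944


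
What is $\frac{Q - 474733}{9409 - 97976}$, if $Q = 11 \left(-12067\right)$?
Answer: $\frac{607470}{88567} \approx 6.8589$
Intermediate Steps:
$Q = -132737$
$\frac{Q - 474733}{9409 - 97976} = \frac{-132737 - 474733}{9409 - 97976} = - \frac{607470}{-88567} = \left(-607470\right) \left(- \frac{1}{88567}\right) = \frac{607470}{88567}$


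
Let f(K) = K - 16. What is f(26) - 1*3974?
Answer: -3964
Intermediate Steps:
f(K) = -16 + K
f(26) - 1*3974 = (-16 + 26) - 1*3974 = 10 - 3974 = -3964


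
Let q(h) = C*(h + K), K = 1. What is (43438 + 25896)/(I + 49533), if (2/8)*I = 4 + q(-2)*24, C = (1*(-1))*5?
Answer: 69334/50029 ≈ 1.3859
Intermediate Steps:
C = -5 (C = -1*5 = -5)
q(h) = -5 - 5*h (q(h) = -5*(h + 1) = -5*(1 + h) = -5 - 5*h)
I = 496 (I = 4*(4 + (-5 - 5*(-2))*24) = 4*(4 + (-5 + 10)*24) = 4*(4 + 5*24) = 4*(4 + 120) = 4*124 = 496)
(43438 + 25896)/(I + 49533) = (43438 + 25896)/(496 + 49533) = 69334/50029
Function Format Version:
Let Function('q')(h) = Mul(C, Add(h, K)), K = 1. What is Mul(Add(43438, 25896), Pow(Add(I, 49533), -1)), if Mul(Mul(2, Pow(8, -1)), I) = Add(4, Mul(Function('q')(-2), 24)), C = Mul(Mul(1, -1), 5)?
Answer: Rational(69334, 50029) ≈ 1.3859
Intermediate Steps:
C = -5 (C = Mul(-1, 5) = -5)
Function('q')(h) = Add(-5, Mul(-5, h)) (Function('q')(h) = Mul(-5, Add(h, 1)) = Mul(-5, Add(1, h)) = Add(-5, Mul(-5, h)))
I = 496 (I = Mul(4, Add(4, Mul(Add(-5, Mul(-5, -2)), 24))) = Mul(4, Add(4, Mul(Add(-5, 10), 24))) = Mul(4, Add(4, Mul(5, 24))) = Mul(4, Add(4, 120)) = Mul(4, 124) = 496)
Mul(Add(43438, 25896), Pow(Add(I, 49533), -1)) = Mul(Add(43438, 25896), Pow(Add(496, 49533), -1)) = Mul(69334, Pow(50029, -1)) = Mul(69334, Rational(1, 50029)) = Rational(69334, 50029)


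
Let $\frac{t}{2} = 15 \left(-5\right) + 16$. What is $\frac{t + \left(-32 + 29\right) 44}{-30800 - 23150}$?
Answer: $\frac{5}{1079} \approx 0.0046339$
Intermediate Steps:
$t = -118$ ($t = 2 \left(15 \left(-5\right) + 16\right) = 2 \left(-75 + 16\right) = 2 \left(-59\right) = -118$)
$\frac{t + \left(-32 + 29\right) 44}{-30800 - 23150} = \frac{-118 + \left(-32 + 29\right) 44}{-30800 - 23150} = \frac{-118 - 132}{-53950} = \left(-118 - 132\right) \left(- \frac{1}{53950}\right) = \left(-250\right) \left(- \frac{1}{53950}\right) = \frac{5}{1079}$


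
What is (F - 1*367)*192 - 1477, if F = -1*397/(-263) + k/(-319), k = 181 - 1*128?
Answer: -6013994909/83897 ≈ -71683.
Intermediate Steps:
k = 53 (k = 181 - 128 = 53)
F = 112704/83897 (F = -1*397/(-263) + 53/(-319) = -397*(-1/263) + 53*(-1/319) = 397/263 - 53/319 = 112704/83897 ≈ 1.3434)
(F - 1*367)*192 - 1477 = (112704/83897 - 1*367)*192 - 1477 = (112704/83897 - 367)*192 - 1477 = -30677495/83897*192 - 1477 = -5890079040/83897 - 1477 = -6013994909/83897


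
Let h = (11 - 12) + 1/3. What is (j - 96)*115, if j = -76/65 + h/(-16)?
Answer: -3484937/312 ≈ -11170.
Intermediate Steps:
h = -2/3 (h = -1 + 1/3 = -2/3 ≈ -0.66667)
j = -1759/1560 (j = -76/65 - 2/3/(-16) = -76*1/65 - 2/3*(-1/16) = -76/65 + 1/24 = -1759/1560 ≈ -1.1276)
(j - 96)*115 = (-1759/1560 - 96)*115 = -151519/1560*115 = -3484937/312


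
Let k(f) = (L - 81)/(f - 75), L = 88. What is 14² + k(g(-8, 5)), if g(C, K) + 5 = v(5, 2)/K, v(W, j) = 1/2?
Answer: 156534/799 ≈ 195.91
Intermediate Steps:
v(W, j) = ½
g(C, K) = -5 + 1/(2*K)
k(f) = 7/(-75 + f) (k(f) = (88 - 81)/(f - 75) = 7/(-75 + f))
14² + k(g(-8, 5)) = 14² + 7/(-75 + (-5 + (½)/5)) = 196 + 7/(-75 + (-5 + (½)*(⅕))) = 196 + 7/(-75 + (-5 + ⅒)) = 196 + 7/(-75 - 49/10) = 196 + 7/(-799/10) = 196 + 7*(-10/799) = 196 - 70/799 = 156534/799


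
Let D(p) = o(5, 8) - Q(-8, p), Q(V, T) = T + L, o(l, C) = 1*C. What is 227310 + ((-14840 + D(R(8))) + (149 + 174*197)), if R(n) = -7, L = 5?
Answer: 246907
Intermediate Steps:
o(l, C) = C
Q(V, T) = 5 + T (Q(V, T) = T + 5 = 5 + T)
D(p) = 3 - p (D(p) = 8 - (5 + p) = 8 + (-5 - p) = 3 - p)
227310 + ((-14840 + D(R(8))) + (149 + 174*197)) = 227310 + ((-14840 + (3 - 1*(-7))) + (149 + 174*197)) = 227310 + ((-14840 + (3 + 7)) + (149 + 34278)) = 227310 + ((-14840 + 10) + 34427) = 227310 + (-14830 + 34427) = 227310 + 19597 = 246907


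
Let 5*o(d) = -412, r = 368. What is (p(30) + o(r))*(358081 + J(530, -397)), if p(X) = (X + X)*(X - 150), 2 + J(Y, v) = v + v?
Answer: -2601892284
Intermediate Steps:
J(Y, v) = -2 + 2*v (J(Y, v) = -2 + (v + v) = -2 + 2*v)
o(d) = -412/5 (o(d) = (⅕)*(-412) = -412/5)
p(X) = 2*X*(-150 + X) (p(X) = (2*X)*(-150 + X) = 2*X*(-150 + X))
(p(30) + o(r))*(358081 + J(530, -397)) = (2*30*(-150 + 30) - 412/5)*(358081 + (-2 + 2*(-397))) = (2*30*(-120) - 412/5)*(358081 + (-2 - 794)) = (-7200 - 412/5)*(358081 - 796) = -36412/5*357285 = -2601892284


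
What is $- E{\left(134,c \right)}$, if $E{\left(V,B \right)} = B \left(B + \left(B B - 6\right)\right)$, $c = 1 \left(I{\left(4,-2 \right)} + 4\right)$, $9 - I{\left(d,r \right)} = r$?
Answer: $-3510$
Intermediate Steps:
$I{\left(d,r \right)} = 9 - r$
$c = 15$ ($c = 1 \left(\left(9 - -2\right) + 4\right) = 1 \left(\left(9 + 2\right) + 4\right) = 1 \left(11 + 4\right) = 1 \cdot 15 = 15$)
$E{\left(V,B \right)} = B \left(-6 + B + B^{2}\right)$ ($E{\left(V,B \right)} = B \left(B + \left(B^{2} - 6\right)\right) = B \left(B + \left(-6 + B^{2}\right)\right) = B \left(-6 + B + B^{2}\right)$)
$- E{\left(134,c \right)} = - 15 \left(-6 + 15 + 15^{2}\right) = - 15 \left(-6 + 15 + 225\right) = - 15 \cdot 234 = \left(-1\right) 3510 = -3510$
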